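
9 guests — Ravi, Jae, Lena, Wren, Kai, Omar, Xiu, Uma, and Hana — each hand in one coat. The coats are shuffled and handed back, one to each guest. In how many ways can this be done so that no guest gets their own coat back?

133496

Let Aᵢ be the assignments in which guest i gets their own coat. We want the size of the complement of A₁∪…∪A_9.
By inclusion–exclusion this is Σ_{j=0}^{9} (−1)^j C(9,j)·(9−j)!.
Computing: 362880 − 362880 + 181440 − 60480 + 15120 − 3024 + 504 − 72 + 9 − 1 = 133496.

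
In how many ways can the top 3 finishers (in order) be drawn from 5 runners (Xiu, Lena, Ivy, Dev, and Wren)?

There are 5 choices for 1st place, 4 for 2nd, and 3 for 3rd.
That gives 5 × 4 × 3 = 60.

60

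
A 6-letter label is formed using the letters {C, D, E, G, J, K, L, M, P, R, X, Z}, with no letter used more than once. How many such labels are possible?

665280

This is a permutation of 6 out of 12: P(12,6) = 12!/6!.
That product is 12 × 11 × 10 × 9 × 8 × 7 = 665280.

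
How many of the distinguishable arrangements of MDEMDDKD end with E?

105

With the last slot taken by E, it remains to arrange the other 7 letters (MDMDDKD).
Those 7 letters have D appearing 4 times and M appearing twice, giving (7)!/(4!·2!) = 105.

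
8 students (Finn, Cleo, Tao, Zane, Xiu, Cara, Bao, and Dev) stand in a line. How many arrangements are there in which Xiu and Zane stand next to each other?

10080

Treat {Xiu, Zane} as a single unit. There are 7 units to order, and the pair itself can be ordered 2 ways.
That gives 2 × 7! = 2 × 5040 = 10080.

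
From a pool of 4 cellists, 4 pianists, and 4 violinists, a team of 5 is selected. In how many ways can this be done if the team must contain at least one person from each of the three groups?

624

With no constraint there are C(12,5) = 792 possible selections.
Selections missing a whole group: no cellists → C(8,5) = 56; no pianists → C(8,5) = 56; no violinists → C(8,5) = 56.
Add back selections omitting two groups (i.e. drawn from a single group): C(4,5) + C(4,5) + C(4,5) = 0.
By inclusion–exclusion: 792 − 168 + 0 = 624.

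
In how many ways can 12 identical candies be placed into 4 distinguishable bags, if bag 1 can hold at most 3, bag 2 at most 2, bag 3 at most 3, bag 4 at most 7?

19

Without the upper bounds there are C(15,3) = 455 ways to split 12 among 4 bags.
Subtract solutions that violate a single cap (substitute x_i' = x_i − (cap_i+1)): x_1 ≥ 4 gives C(11,3) = 165; x_2 ≥ 3 gives C(12,3) = 220; x_3 ≥ 4 gives C(11,3) = 165; x_4 ≥ 8 gives C(7,3) = 35. Together 585.
Add back pairs where two caps are both exceeded: 56 + 35 + 1 + 56 + 4 + 1 = 153.
Subtract triples: 4 + 0 + 0 + 0 = 4.
By inclusion–exclusion the count is 455 − 585 + 153 − 4 = 19.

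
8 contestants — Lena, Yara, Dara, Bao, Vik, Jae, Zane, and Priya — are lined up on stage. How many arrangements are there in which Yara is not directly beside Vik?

30240

There are 8! = 40320 arrangements in all. If Yara and Vik are adjacent, merging them into one block gives 2·(7)! = 10080 arrangements.
Complementary counting: 40320 − 10080 = 30240.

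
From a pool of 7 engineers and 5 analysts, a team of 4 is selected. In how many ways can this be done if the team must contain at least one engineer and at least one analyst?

Unrestricted: C(12,4) = 495 ways to pick any 4 of the 12.
Selections missing a whole group: no engineers → C(5,4) = 5; no analysts → C(7,4) = 35.
Both groups omitted at once is impossible, so 495 − 40 = 455.

455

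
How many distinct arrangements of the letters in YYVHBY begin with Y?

60

Fix Y in the first position and arrange the remaining 5 letters.
Those 5 letters have Y appearing twice, giving (5)!/(2!) = 60.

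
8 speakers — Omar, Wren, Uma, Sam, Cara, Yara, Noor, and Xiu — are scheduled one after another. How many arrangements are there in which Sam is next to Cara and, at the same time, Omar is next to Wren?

Treat {Sam,Cara} as one block (2 orders) and {Omar,Wren} as another (2 orders).
That leaves 6 units to arrange: 2 × 2 × 6! = 4 × 720 = 2880.

2880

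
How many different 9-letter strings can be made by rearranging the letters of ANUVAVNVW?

15120

ANUVAVNVW has 9 letters with A appearing twice, N appearing twice, and V appearing 3 times.
Dividing 9! = 362880 by 3!·2!·2! = 24 for the repeated letters gives 15120.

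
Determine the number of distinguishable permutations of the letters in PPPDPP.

The 6 letters of PPPDPP have repeats: P appearing 5 times.
The number of distinct arrangements is 6!/(5!) = 720/120 = 6.

6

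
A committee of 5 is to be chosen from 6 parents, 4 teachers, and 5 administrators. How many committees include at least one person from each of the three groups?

With no constraint there are C(15,5) = 3003 possible selections.
Subtract selections that omit an entire group: no parents → C(9,5) = 126; no teachers → C(11,5) = 462; no administrators → C(10,5) = 252.
Add back selections omitting two groups (i.e. drawn from a single group): C(6,5) + C(4,5) + C(5,5) = 7.
By inclusion–exclusion: 3003 − 840 + 7 = 2170.

2170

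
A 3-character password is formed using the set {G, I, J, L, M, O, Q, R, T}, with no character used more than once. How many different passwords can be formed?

504

This is a permutation of 3 out of 9: P(9,3) = 9!/6!.
9 × 8 × 7 = 504.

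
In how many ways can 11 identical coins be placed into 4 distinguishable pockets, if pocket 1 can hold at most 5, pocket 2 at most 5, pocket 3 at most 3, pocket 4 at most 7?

By stars and bars, unrestricted non-negative solutions to x_1+…+x_4 = 11 number C(11+3,3) = 364.
Subtract solutions that violate a single cap (substitute x_i' = x_i − (cap_i+1)): x_1 ≥ 6 gives C(8,3) = 56; x_2 ≥ 6 gives C(8,3) = 56; x_3 ≥ 4 gives C(10,3) = 120; x_4 ≥ 8 gives C(6,3) = 20. Together 252.
Add back pairs where two caps are both exceeded: 0 + 4 + 0 + 4 + 0 + 0 = 8.
By inclusion–exclusion the count is 364 − 252 + 8 = 120.

120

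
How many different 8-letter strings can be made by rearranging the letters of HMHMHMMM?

56

Letter multiplicities in HMHMHMMM: H×3, M×5.
The number of distinct arrangements is 8!/(5!·3!) = 40320/720 = 56.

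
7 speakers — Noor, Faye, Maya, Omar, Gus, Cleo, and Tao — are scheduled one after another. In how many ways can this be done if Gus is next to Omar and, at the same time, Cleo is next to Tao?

480

Treat {Gus,Omar} as one block (2 orders) and {Cleo,Tao} as another (2 orders).
That leaves 5 units to arrange: 2 × 2 × 5! = 4 × 120 = 480.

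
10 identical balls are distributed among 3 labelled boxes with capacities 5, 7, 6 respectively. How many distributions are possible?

35

Without the upper bounds there are C(12,2) = 66 ways to split 10 among 3 boxes.
Subtract solutions that violate a single cap (substitute x_i' = x_i − (cap_i+1)): x_1 ≥ 6 gives C(6,2) = 15; x_2 ≥ 8 gives C(4,2) = 6; x_3 ≥ 7 gives C(5,2) = 10. Together 31.
No two caps can be exceeded simultaneously, so the pair terms are all 0.
By inclusion–exclusion the count is 66 − 31 + 0 = 35.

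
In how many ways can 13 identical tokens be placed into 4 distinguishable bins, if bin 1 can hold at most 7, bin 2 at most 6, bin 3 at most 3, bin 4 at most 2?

42

By stars and bars, unrestricted non-negative solutions to x_1+…+x_4 = 13 number C(13+3,3) = 560.
Subtract solutions that violate a single cap (substitute x_i' = x_i − (cap_i+1)): x_1 ≥ 8 gives C(8,3) = 56; x_2 ≥ 7 gives C(9,3) = 84; x_3 ≥ 4 gives C(12,3) = 220; x_4 ≥ 3 gives C(13,3) = 286. Together 646.
Add back pairs where two caps are both exceeded: 0 + 4 + 10 + 10 + 20 + 84 = 128.
By inclusion–exclusion the count is 560 − 646 + 128 = 42.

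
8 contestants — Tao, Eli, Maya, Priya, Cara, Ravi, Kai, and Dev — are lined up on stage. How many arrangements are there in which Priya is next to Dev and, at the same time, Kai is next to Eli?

Treat {Priya,Dev} as one block (2 orders) and {Kai,Eli} as another (2 orders).
That leaves 6 units to arrange: 2 × 2 × 6! = 4 × 720 = 2880.

2880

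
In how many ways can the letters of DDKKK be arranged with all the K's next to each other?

Treat the 3 copies of K as a single block. The multiset to arrange is then {KKK, D, D}, 3 items in all.
That gives (3)!/(2!) = 3 arrangements.

3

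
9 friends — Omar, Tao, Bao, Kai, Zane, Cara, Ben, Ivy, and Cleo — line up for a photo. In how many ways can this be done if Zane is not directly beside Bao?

There are 9! = 362880 arrangements in all. If Zane and Bao are adjacent, merging them into one block gives 2·(8)! = 80640 arrangements.
So 362880 − 80640 = 282240 arrangements keep them apart.

282240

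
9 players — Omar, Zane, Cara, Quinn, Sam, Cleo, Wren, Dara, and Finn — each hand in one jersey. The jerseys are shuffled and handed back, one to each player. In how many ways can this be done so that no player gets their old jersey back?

This is the derangement count D_9: permutations of 9 items with no fixed point.
By inclusion–exclusion this is Σ_{j=0}^{9} (−1)^j C(9,j)·(9−j)!.
Computing: 362880 − 362880 + 181440 − 60480 + 15120 − 3024 + 504 − 72 + 9 − 1 = 133496.

133496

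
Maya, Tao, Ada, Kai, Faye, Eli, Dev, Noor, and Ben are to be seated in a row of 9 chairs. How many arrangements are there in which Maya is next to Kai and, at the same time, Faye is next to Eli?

20160

Treat {Maya,Kai} as one block (2 orders) and {Faye,Eli} as another (2 orders).
That leaves 7 units to arrange: 2 × 2 × 7! = 4 × 5040 = 20160.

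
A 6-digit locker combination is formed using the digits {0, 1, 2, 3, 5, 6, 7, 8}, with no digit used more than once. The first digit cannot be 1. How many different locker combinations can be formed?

17640

The first digit has 8−1 = 7 choices (anything except 1).
The remaining 5 digits are filled from the other 7 symbols without repetition: 7 × 6 × 5 × 4 × 3 = 2520.
Total: 7 × 2520 = 17640.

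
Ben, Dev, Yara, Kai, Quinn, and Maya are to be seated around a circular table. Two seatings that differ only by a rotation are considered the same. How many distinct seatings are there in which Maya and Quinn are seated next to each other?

48

Glue Maya and Quinn into a block (2 internal orders). Seating 5 units around a circle gives (4)! arrangements.
So 2 × (4)! = 2 × 24 = 48.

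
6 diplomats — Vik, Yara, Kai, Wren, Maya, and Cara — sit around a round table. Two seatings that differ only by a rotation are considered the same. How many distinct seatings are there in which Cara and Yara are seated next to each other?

Glue Cara and Yara into a block (2 internal orders). Seating 5 units around a circle gives (4)! arrangements.
So 2 × (4)! = 2 × 24 = 48.

48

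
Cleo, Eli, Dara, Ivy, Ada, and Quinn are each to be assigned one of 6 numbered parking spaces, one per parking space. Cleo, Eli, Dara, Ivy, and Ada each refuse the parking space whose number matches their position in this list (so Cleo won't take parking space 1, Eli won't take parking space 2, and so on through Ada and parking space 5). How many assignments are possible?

309

Let Aᵢ (for 1 ≤ i ≤ 5) be the placements that put person i in their forbidden parking space. Any j of these fix j positions, leaving (6−j)! ways to fill the rest, and there are C(5,j) ways to pick which j.
By inclusion–exclusion, the number of valid placements is Σ_{j=0}^{5} (−1)^j C(5,j)·(6−j)!.
Computing: 720 − 600 + 240 − 60 + 10 − 1 = 309.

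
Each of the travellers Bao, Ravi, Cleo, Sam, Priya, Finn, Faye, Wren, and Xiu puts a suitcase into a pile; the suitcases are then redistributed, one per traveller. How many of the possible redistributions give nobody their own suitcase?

This is the derangement count D_9: permutations of 9 items with no fixed point.
By inclusion–exclusion this is Σ_{j=0}^{9} (−1)^j C(9,j)·(9−j)!.
Computing: 362880 − 362880 + 181440 − 60480 + 15120 − 3024 + 504 − 72 + 9 − 1 = 133496.

133496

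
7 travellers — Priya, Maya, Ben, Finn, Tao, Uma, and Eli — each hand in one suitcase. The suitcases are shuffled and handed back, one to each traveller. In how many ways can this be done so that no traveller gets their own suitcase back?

This is the derangement count D_7: permutations of 7 items with no fixed point.
By inclusion–exclusion this is Σ_{j=0}^{7} (−1)^j C(7,j)·(7−j)!.
Computing: 5040 − 5040 + 2520 − 840 + 210 − 42 + 7 − 1 = 1854.

1854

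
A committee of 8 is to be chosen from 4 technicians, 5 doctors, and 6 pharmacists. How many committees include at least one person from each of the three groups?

With no constraint there are C(15,8) = 6435 possible selections.
Selections missing a whole group: no technicians → C(11,8) = 165; no doctors → C(10,8) = 45; no pharmacists → C(9,8) = 9.
Add back selections omitting two groups (i.e. drawn from a single group): C(4,8) + C(5,8) + C(6,8) = 0.
By inclusion–exclusion: 6435 − 219 + 0 = 6216.

6216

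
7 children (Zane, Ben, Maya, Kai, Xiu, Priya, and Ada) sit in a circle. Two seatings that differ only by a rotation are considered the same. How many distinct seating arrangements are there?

720

Fix one person's seat to break rotational symmetry; the remaining 6 people can be arranged in (6)! = 720 ways.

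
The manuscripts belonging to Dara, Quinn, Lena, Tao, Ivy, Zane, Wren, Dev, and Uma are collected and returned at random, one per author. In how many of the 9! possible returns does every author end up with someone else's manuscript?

133496

This is the derangement count D_9: permutations of 9 items with no fixed point.
By inclusion–exclusion this is Σ_{j=0}^{9} (−1)^j C(9,j)·(9−j)!.
Computing: 362880 − 362880 + 181440 − 60480 + 15120 − 3024 + 504 − 72 + 9 − 1 = 133496.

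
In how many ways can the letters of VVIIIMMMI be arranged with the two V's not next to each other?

Total arrangements of VVIIIMMMI: 9!/(4!·3!·2!) = 1260.
Arrangements with the V's together: treat VV as one letter, giving (8)!/(4!·3!) = 280.
Hence 1260 − 280 = 980.

980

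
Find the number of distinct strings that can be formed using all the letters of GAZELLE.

GAZELLE has 7 letters with E appearing twice and L appearing twice.
The number of distinct arrangements is 7!/(2!·2!) = 5040/4 = 1260.

1260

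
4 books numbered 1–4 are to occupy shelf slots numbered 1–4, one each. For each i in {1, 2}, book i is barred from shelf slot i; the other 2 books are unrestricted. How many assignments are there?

Let Aᵢ (for i ∈ {1, 2}) be the placements that put book i in its forbidden shelf slot. Any j of these fix j positions, leaving (4−j)! ways to fill the rest, and there are C(2,j) ways to pick which j.
By inclusion–exclusion, the number of valid placements is Σ_{j=0}^{2} (−1)^j C(2,j)·(4−j)!.
Computing: 24 − 12 + 2 = 14.

14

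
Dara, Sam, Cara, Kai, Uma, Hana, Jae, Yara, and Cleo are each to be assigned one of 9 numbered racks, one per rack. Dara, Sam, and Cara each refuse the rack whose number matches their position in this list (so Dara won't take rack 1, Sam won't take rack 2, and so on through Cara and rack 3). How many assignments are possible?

Let Aᵢ (for i ∈ {1, 2, 3}) be the placements that put person i in their forbidden rack. Any j of these fix j positions, leaving (9−j)! ways to fill the rest, and there are C(3,j) ways to pick which j.
By inclusion–exclusion, the number of valid placements is Σ_{j=0}^{3} (−1)^j C(3,j)·(9−j)!.
Computing: 362880 − 120960 + 15120 − 720 = 256320.

256320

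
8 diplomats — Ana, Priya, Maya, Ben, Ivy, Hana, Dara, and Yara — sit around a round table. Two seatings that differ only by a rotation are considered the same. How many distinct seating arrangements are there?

5040

Fix one person's seat to break rotational symmetry; the remaining 7 people can be arranged in (7)! = 5040 ways.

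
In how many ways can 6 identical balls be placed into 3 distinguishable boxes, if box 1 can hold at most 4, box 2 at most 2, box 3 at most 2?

By stars and bars, unrestricted non-negative solutions to x_1+…+x_3 = 6 number C(6+2,2) = 28.
Subtract solutions that violate a single cap (substitute x_i' = x_i − (cap_i+1)): x_1 ≥ 5 gives C(3,2) = 3; x_2 ≥ 3 gives C(5,2) = 10; x_3 ≥ 3 gives C(5,2) = 10. Together 23.
Add back pairs where two caps are both exceeded: 0 + 0 + 1 = 1.
By inclusion–exclusion the count is 28 − 23 + 1 = 6.

6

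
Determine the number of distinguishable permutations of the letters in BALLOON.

The 7 letters of BALLOON have repeats: L appearing twice and O appearing twice.
The number of distinct arrangements is 7!/(2!·2!) = 5040/4 = 1260.

1260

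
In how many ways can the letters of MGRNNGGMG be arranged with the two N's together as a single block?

840

Treat the 2 copies of N as a single block. The multiset to arrange is then {NN, G, G, G, G, M, M, R}, 8 items in all.
That gives (8)!/(4!·2!) = 840 arrangements.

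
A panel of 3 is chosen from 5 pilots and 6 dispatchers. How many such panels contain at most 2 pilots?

155

Split by how many pilots are chosen (0 through 2).
Sum: C(5,0)·C(6,3) + C(5,1)·C(6,2) + C(5,2)·C(6,1) = 20 + 75 + 60 = 155.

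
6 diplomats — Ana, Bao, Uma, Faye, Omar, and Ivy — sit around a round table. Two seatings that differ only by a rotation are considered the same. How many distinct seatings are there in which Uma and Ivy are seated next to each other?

48

Glue Uma and Ivy into a block (2 internal orders). Seating 5 units around a circle gives (4)! arrangements.
So 2 × (4)! = 2 × 24 = 48.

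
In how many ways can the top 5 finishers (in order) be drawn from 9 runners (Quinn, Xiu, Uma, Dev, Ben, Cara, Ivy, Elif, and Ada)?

15120

This is an ordered selection of 5 from 9: P(9,5).
That gives 9 × 8 × 7 × 6 × 5 = 15120.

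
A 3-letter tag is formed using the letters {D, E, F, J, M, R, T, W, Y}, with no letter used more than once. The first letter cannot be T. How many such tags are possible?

The first letter has 9−1 = 8 choices (anything except T).
The remaining 2 letters are filled from the other 8 symbols without repetition: 8 × 7 = 56.
Total: 8 × 56 = 448.

448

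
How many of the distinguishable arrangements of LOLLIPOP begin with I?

210

Fix I in the first position and arrange the remaining 7 letters.
Those 7 letters have L appearing 3 times, O appearing twice, and P appearing twice, giving (7)!/(3!·2!·2!) = 210.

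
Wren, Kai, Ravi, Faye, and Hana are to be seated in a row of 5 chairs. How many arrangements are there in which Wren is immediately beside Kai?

48

Treat {Wren, Kai} as a single unit. There are 4 units to order, and the pair itself can be ordered 2 ways.
So the count is 2·(4)! = 48.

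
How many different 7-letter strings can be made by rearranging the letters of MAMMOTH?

The 7 letters of MAMMOTH have repeats: M appearing 3 times.
Dividing 7! = 5040 by 3! = 6 for the repeated letters gives 840.

840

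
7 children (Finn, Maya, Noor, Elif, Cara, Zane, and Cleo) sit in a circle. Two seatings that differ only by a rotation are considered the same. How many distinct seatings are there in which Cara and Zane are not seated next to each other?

480

Without the restriction there are (6)! = 720 seatings.
Those with Cara next to Zane: fuse the pair into one unit and seat 6 units around a circle — 2·(5)! = 240.
Subtracting, 720 − 240 = 480.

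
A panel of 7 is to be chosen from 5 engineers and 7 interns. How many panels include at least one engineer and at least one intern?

791

Total 7-person selections from all 12: C(12,7) = 792.
Selections missing a whole group: no engineers → C(7,7) = 1; no interns → C(5,7) = 0.
Both groups omitted at once is impossible, so 792 − 1 = 791.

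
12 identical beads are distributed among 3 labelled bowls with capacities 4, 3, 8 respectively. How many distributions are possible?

Without the upper bounds there are C(14,2) = 91 ways to split 12 among 3 bowls.
Subtract solutions that violate a single cap (substitute x_i' = x_i − (cap_i+1)): x_1 ≥ 5 gives C(9,2) = 36; x_2 ≥ 4 gives C(10,2) = 45; x_3 ≥ 9 gives C(5,2) = 10. Together 91.
Add back pairs where two caps are both exceeded: 10 + 0 + 0 = 10.
By inclusion–exclusion the count is 91 − 91 + 10 = 10.

10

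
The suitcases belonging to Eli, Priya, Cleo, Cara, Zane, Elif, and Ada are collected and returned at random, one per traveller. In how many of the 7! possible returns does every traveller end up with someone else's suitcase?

Count assignments avoiding every fixed point. For any j of the 7 travellers fixed to their own suitcase, the other 7−j can be arranged in (7−j)! ways.
By inclusion–exclusion this is Σ_{j=0}^{7} (−1)^j C(7,j)·(7−j)!.
Computing: 5040 − 5040 + 2520 − 840 + 210 − 42 + 7 − 1 = 1854.

1854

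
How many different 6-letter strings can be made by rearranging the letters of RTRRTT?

RTRRTT has 6 letters with R appearing 3 times and T appearing 3 times.
Dividing 6! = 720 by 3!·3! = 36 for the repeated letters gives 20.

20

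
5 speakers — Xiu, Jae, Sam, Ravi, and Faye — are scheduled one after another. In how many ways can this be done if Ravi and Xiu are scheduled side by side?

Glue Ravi and Xiu into one block (2 internal orders), leaving 4 units to arrange in a row.
That gives 2 × 4! = 2 × 24 = 48.

48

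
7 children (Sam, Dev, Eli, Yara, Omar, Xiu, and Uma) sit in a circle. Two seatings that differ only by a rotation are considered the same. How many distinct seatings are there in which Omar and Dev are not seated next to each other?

All circular seatings of 7 people number (6)! = 720.
Those with Omar next to Dev: fuse the pair into one unit and seat 6 units around a circle — 2·(5)! = 240.
Subtracting, 720 − 240 = 480.

480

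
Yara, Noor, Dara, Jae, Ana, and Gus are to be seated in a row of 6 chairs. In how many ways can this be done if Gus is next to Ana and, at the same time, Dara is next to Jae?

96

Treat {Gus,Ana} as one block (2 orders) and {Dara,Jae} as another (2 orders).
That leaves 4 units to arrange: 2 × 2 × 4! = 4 × 24 = 96.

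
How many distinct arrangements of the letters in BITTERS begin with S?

360

With the first slot taken by S, it remains to arrange the other 6 letters (BITTER).
Those 6 letters have T appearing twice, giving (6)!/(2!) = 360.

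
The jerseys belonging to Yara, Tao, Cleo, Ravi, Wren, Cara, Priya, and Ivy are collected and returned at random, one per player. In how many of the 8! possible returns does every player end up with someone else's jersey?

This is the derangement count D_8: permutations of 8 items with no fixed point.
By inclusion–exclusion this is Σ_{j=0}^{8} (−1)^j C(8,j)·(8−j)!.
Computing: 40320 − 40320 + 20160 − 6720 + 1680 − 336 + 56 − 8 + 1 = 14833.

14833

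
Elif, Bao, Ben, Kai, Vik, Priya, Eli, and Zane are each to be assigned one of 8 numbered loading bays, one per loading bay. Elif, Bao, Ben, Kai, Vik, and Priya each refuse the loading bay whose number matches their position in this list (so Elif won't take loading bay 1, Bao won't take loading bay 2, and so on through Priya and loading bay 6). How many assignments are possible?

18806

Let Aᵢ (for 1 ≤ i ≤ 6) be the placements that put person i in their forbidden loading bay. Any j of these fix j positions, leaving (8−j)! ways to fill the rest, and there are C(6,j) ways to pick which j.
By inclusion–exclusion, the number of valid placements is Σ_{j=0}^{6} (−1)^j C(6,j)·(8−j)!.
Computing: 40320 − 30240 + 10800 − 2400 + 360 − 36 + 2 = 18806.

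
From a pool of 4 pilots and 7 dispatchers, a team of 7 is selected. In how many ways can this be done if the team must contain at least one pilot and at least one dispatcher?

329

Total 7-person selections from all 11: C(11,7) = 330.
Subtract selections that omit an entire group: no pilots → C(7,7) = 1; no dispatchers → C(4,7) = 0.
Both groups omitted at once is impossible, so 330 − 1 = 329.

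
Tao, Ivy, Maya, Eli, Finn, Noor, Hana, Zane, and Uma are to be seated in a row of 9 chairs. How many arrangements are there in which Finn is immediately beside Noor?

Treat {Finn, Noor} as a single unit. There are 8 units to order, and the pair itself can be ordered 2 ways.
So the count is 2·(8)! = 80640.

80640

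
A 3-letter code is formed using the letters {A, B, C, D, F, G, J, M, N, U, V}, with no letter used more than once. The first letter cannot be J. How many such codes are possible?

The first letter has 11−1 = 10 choices (anything except J).
The remaining 2 letters are filled from the other 10 symbols without repetition: 10 × 9 = 90.
Total: 10 × 90 = 900.

900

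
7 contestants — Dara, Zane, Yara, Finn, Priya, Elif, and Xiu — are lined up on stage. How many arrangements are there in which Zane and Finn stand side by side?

Treat {Zane, Finn} as a single unit. There are 6 units to order, and the pair itself can be ordered 2 ways.
That gives 2 × 6! = 2 × 720 = 1440.

1440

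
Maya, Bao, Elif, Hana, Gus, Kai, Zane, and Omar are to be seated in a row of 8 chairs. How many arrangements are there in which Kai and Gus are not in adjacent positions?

Of the 8! = 40320 arrangements, those with Kai and Gus adjacent number 2 × 7! = 10080 (treat the pair as a block with 2 internal orders).
So 40320 − 10080 = 30240 arrangements keep them apart.

30240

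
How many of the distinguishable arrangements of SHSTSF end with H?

With the last slot taken by H, it remains to arrange the other 5 letters (SSTSF).
Those 5 letters have S appearing 3 times, giving (5)!/(3!) = 20.

20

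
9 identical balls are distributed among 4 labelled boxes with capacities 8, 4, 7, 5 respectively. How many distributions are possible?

Ignoring the caps, the number of non-negative solutions to x_1+…+x_4 = 9 is C(12,3) = 220.
Subtract solutions that violate a single cap (substitute x_i' = x_i − (cap_i+1)): x_1 ≥ 9 gives C(3,3) = 1; x_2 ≥ 5 gives C(7,3) = 35; x_3 ≥ 8 gives C(4,3) = 4; x_4 ≥ 6 gives C(6,3) = 20. Together 60.
No two caps can be exceeded simultaneously, so the pair terms are all 0.
By inclusion–exclusion the count is 220 − 60 + 0 = 160.

160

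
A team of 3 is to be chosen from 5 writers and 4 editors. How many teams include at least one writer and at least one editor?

Total 3-person selections from all 9: C(9,3) = 84.
Subtract selections that omit an entire group: no writers → C(4,3) = 4; no editors → C(5,3) = 10.
Both groups omitted at once is impossible, so 84 − 14 = 70.

70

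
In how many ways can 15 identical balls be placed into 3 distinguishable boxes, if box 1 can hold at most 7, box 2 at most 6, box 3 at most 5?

10

Ignoring the caps, the number of non-negative solutions to x_1+…+x_3 = 15 is C(17,2) = 136.
Subtract solutions that violate a single cap (substitute x_i' = x_i − (cap_i+1)): x_1 ≥ 8 gives C(9,2) = 36; x_2 ≥ 7 gives C(10,2) = 45; x_3 ≥ 6 gives C(11,2) = 55. Together 136.
Add back pairs where two caps are both exceeded: 1 + 3 + 6 = 10.
By inclusion–exclusion the count is 136 − 136 + 10 = 10.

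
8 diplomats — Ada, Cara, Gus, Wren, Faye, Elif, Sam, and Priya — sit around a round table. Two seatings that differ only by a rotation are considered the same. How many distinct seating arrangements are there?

Around a circle, 8 distinct people have 8!/8 = (7)! = 5040 rotationally distinct seatings.

5040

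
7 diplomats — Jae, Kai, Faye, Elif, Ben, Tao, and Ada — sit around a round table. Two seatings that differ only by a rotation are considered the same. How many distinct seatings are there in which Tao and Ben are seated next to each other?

240

Glue Tao and Ben into a block (2 internal orders). Seating 6 units around a circle gives (5)! arrangements.
So 2 × (5)! = 2 × 120 = 240.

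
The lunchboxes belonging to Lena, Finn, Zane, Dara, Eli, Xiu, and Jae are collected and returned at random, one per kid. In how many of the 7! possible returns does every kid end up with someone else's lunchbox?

1854

Count assignments avoiding every fixed point. For any j of the 7 kids fixed to their own lunchbox, the other 7−j can be arranged in (7−j)! ways.
By inclusion–exclusion this is Σ_{j=0}^{7} (−1)^j C(7,j)·(7−j)!.
Computing: 5040 − 5040 + 2520 − 840 + 210 − 42 + 7 − 1 = 1854.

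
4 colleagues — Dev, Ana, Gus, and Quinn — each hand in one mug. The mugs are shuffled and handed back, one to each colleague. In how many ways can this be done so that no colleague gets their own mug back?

9

Let Aᵢ be the assignments in which colleague i gets their own mug. We want the size of the complement of A₁∪…∪A_4.
By inclusion–exclusion this is Σ_{j=0}^{4} (−1)^j C(4,j)·(4−j)!.
Computing: 24 − 24 + 12 − 4 + 1 = 9.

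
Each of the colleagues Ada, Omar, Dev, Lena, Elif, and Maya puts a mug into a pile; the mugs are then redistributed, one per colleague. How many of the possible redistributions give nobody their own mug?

265

Let Aᵢ be the assignments in which colleague i gets their own mug. We want the size of the complement of A₁∪…∪A_6.
By inclusion–exclusion this is Σ_{j=0}^{6} (−1)^j C(6,j)·(6−j)!.
Computing: 720 − 720 + 360 − 120 + 30 − 6 + 1 = 265.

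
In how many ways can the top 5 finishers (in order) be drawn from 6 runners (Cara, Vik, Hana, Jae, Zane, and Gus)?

720

There are 6 choices for 1st place, 5 for 2nd, and so on down to 2 for position 5.
That gives 6 × 5 × 4 × 3 × 2 = 720.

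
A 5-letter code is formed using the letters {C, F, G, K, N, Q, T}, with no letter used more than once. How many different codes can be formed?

2520

With no repetition, fill the 5 letters in order: 7 choices, then 6, down to 3.
7 × 6 × 5 × 4 × 3 = 2520.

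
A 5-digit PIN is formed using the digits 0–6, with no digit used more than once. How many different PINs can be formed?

Choose and order 5 of the 7 symbols: the first digit has 7 options, the next 6, and so on down to 3.
That product is 7 × 6 × 5 × 4 × 3 = 2520.

2520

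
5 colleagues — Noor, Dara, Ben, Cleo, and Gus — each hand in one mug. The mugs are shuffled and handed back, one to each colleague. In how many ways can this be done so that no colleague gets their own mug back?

44

Let Aᵢ be the assignments in which colleague i gets their own mug. We want the size of the complement of A₁∪…∪A_5.
By inclusion–exclusion this is Σ_{j=0}^{5} (−1)^j C(5,j)·(5−j)!.
Computing: 120 − 120 + 60 − 20 + 5 − 1 = 44.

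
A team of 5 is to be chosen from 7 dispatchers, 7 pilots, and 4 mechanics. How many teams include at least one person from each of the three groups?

With no constraint there are C(18,5) = 8568 possible selections.
Selections missing a whole group: no dispatchers → C(11,5) = 462; no pilots → C(11,5) = 462; no mechanics → C(14,5) = 2002.
Add back selections omitting two groups (i.e. drawn from a single group): C(7,5) + C(7,5) + C(4,5) = 42.
By inclusion–exclusion: 8568 − 2926 + 42 = 5684.

5684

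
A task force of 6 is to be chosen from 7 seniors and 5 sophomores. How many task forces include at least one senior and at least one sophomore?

With no constraint there are C(12,6) = 924 possible selections.
Subtract selections that omit an entire group: no seniors → C(5,6) = 0; no sophomores → C(7,6) = 7.
Both groups omitted at once is impossible, so 924 − 7 = 917.

917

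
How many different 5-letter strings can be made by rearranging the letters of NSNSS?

Letter multiplicities in NSNSS: N×2, S×3.
Dividing 5! = 120 by 3!·2! = 12 for the repeated letters gives 10.

10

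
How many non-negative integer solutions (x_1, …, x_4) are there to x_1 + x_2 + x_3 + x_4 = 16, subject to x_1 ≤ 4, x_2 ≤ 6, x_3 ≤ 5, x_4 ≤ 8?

By stars and bars, unrestricted non-negative solutions to x_1+…+x_4 = 16 number C(16+3,3) = 969.
Subtract solutions that violate a single cap (substitute x_i' = x_i − (cap_i+1)): x_1 ≥ 5 gives C(14,3) = 364; x_2 ≥ 7 gives C(12,3) = 220; x_3 ≥ 6 gives C(13,3) = 286; x_4 ≥ 9 gives C(10,3) = 120. Together 990.
Add back pairs where two caps are both exceeded: 35 + 56 + 10 + 20 + 1 + 4 = 126.
By inclusion–exclusion the count is 969 − 990 + 126 = 105.

105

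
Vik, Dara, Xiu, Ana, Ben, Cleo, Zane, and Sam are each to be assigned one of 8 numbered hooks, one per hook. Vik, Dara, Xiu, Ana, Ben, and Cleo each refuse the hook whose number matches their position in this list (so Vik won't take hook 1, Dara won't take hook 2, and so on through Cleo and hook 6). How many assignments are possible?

18806

Let Aᵢ (for 1 ≤ i ≤ 6) be the placements that put person i in their forbidden hook. Any j of these fix j positions, leaving (8−j)! ways to fill the rest, and there are C(6,j) ways to pick which j.
By inclusion–exclusion, the number of valid placements is Σ_{j=0}^{6} (−1)^j C(6,j)·(8−j)!.
Computing: 40320 − 30240 + 10800 − 2400 + 360 − 36 + 2 = 18806.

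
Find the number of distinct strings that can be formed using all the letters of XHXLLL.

XHXLLL has 6 letters with L appearing 3 times and X appearing twice.
The number of distinct arrangements is 6!/(3!·2!) = 720/12 = 60.

60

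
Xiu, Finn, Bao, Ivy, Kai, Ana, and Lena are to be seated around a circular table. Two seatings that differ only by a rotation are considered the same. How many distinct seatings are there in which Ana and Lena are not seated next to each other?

480

Without the restriction there are (6)! = 720 seatings.
Those with Ana next to Lena: fuse the pair into one unit and seat 6 units around a circle — 2·(5)! = 240.
Subtracting, 720 − 240 = 480.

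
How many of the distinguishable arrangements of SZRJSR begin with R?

60

With the first slot taken by R, it remains to arrange the other 5 letters (SZJSR).
Those 5 letters have S appearing twice, giving (5)!/(2!) = 60.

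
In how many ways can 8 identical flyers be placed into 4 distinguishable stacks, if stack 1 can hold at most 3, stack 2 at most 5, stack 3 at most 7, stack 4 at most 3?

By stars and bars, unrestricted non-negative solutions to x_1+…+x_4 = 8 number C(8+3,3) = 165.
Subtract solutions that violate a single cap (substitute x_i' = x_i − (cap_i+1)): x_1 ≥ 4 gives C(7,3) = 35; x_2 ≥ 6 gives C(5,3) = 10; x_3 ≥ 8 gives C(3,3) = 1; x_4 ≥ 4 gives C(7,3) = 35. Together 81.
Add back pairs where two caps are both exceeded: 0 + 0 + 1 + 0 + 0 + 0 = 1.
By inclusion–exclusion the count is 165 − 81 + 1 = 85.

85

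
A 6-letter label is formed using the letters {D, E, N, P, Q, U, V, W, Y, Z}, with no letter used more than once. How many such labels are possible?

151200

Choose and order 6 of the 10 symbols: the first letter has 10 options, the next 9, and so on down to 5.
10 × 9 × 8 × 7 × 6 × 5 = 151200.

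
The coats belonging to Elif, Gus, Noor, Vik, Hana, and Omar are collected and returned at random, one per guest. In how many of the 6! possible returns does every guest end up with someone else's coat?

265

Let Aᵢ be the assignments in which guest i gets their own coat. We want the size of the complement of A₁∪…∪A_6.
By inclusion–exclusion this is Σ_{j=0}^{6} (−1)^j C(6,j)·(6−j)!.
Computing: 720 − 720 + 360 − 120 + 30 − 6 + 1 = 265.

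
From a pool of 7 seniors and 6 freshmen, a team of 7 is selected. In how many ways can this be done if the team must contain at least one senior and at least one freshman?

1715

Total 7-person selections from all 13: C(13,7) = 1716.
Subtract selections that omit an entire group: no seniors → C(6,7) = 0; no freshmen → C(7,7) = 1.
Both groups omitted at once is impossible, so 1716 − 1 = 1715.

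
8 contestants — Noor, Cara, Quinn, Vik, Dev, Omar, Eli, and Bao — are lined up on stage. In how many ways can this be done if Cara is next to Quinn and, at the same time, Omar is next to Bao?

2880

Treat {Cara,Quinn} as one block (2 orders) and {Omar,Bao} as another (2 orders).
That leaves 6 units to arrange: 2 × 2 × 6! = 4 × 720 = 2880.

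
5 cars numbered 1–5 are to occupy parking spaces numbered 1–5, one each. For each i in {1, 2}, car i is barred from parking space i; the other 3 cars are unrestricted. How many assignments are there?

Let Aᵢ (for i ∈ {1, 2}) be the placements that put car i in its forbidden parking space. Any j of these fix j positions, leaving (5−j)! ways to fill the rest, and there are C(2,j) ways to pick which j.
By inclusion–exclusion, the number of valid placements is Σ_{j=0}^{2} (−1)^j C(2,j)·(5−j)!.
Computing: 120 − 48 + 6 = 78.

78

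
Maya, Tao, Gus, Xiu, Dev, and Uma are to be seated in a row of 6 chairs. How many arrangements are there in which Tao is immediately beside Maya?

240

Place the 4 others and the Tao-Maya pair as 5 objects in a line; the pair has 2 internal arrangements.
That gives 2 × 5! = 2 × 120 = 240.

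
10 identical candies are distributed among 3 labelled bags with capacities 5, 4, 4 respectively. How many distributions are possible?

Ignoring the caps, the number of non-negative solutions to x_1+…+x_3 = 10 is C(12,2) = 66.
Subtract solutions that violate a single cap (substitute x_i' = x_i − (cap_i+1)): x_1 ≥ 6 gives C(6,2) = 15; x_2 ≥ 5 gives C(7,2) = 21; x_3 ≥ 5 gives C(7,2) = 21. Together 57.
Add back pairs where two caps are both exceeded: 0 + 0 + 1 = 1.
By inclusion–exclusion the count is 66 − 57 + 1 = 10.

10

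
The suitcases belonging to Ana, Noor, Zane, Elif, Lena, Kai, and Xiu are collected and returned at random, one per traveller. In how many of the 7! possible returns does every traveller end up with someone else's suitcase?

Count assignments avoiding every fixed point. For any j of the 7 travellers fixed to their own suitcase, the other 7−j can be arranged in (7−j)! ways.
By inclusion–exclusion this is Σ_{j=0}^{7} (−1)^j C(7,j)·(7−j)!.
Computing: 5040 − 5040 + 2520 − 840 + 210 − 42 + 7 − 1 = 1854.

1854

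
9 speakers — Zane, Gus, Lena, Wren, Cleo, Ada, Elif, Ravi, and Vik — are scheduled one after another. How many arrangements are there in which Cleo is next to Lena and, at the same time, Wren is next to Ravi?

20160

Treat {Cleo,Lena} as one block (2 orders) and {Wren,Ravi} as another (2 orders).
That leaves 7 units to arrange: 2 × 2 × 7! = 4 × 5040 = 20160.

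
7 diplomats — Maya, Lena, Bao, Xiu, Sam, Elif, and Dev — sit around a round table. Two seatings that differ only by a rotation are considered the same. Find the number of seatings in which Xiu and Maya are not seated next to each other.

All circular seatings of 7 people number (6)! = 720.
Seatings with Xiu beside Maya: treat them as a block with 2 internal orders, giving 2 × (5)! = 240.
Subtracting, 720 − 240 = 480.

480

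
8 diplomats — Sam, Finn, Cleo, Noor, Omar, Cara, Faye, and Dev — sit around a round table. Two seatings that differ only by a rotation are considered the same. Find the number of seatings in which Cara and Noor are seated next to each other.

Glue Cara and Noor into a block (2 internal orders). Seating 7 units around a circle gives (6)! arrangements.
So 2 × (6)! = 2 × 720 = 1440.

1440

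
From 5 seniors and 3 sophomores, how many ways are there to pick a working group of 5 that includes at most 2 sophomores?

46

Split by how many sophomores are chosen (0 through 2).
Sum: C(3,0)·C(5,5) + C(3,1)·C(5,4) + C(3,2)·C(5,3) = 1 + 15 + 30 = 46.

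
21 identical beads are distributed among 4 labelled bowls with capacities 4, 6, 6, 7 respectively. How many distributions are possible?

By stars and bars, unrestricted non-negative solutions to x_1+…+x_4 = 21 number C(21+3,3) = 2024.
Subtract solutions that violate a single cap (substitute x_i' = x_i − (cap_i+1)): x_1 ≥ 5 gives C(19,3) = 969; x_2 ≥ 7 gives C(17,3) = 680; x_3 ≥ 7 gives C(17,3) = 680; x_4 ≥ 8 gives C(16,3) = 560. Together 2889.
Add back pairs where two caps are both exceeded: 220 + 220 + 165 + 120 + 84 + 84 = 893.
Subtract triples: 10 + 4 + 4 + 0 = 18.
By inclusion–exclusion the count is 2024 − 2889 + 893 − 18 = 10.

10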